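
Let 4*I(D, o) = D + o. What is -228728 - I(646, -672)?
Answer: -457443/2 ≈ -2.2872e+5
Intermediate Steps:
I(D, o) = D/4 + o/4 (I(D, o) = (D + o)/4 = D/4 + o/4)
-228728 - I(646, -672) = -228728 - ((¼)*646 + (¼)*(-672)) = -228728 - (323/2 - 168) = -228728 - 1*(-13/2) = -228728 + 13/2 = -457443/2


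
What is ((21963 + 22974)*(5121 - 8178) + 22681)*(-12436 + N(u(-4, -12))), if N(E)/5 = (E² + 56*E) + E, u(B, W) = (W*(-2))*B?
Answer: -863105690752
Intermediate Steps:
u(B, W) = -2*B*W (u(B, W) = (-2*W)*B = -2*B*W)
N(E) = 5*E² + 285*E (N(E) = 5*((E² + 56*E) + E) = 5*(E² + 57*E) = 5*E² + 285*E)
((21963 + 22974)*(5121 - 8178) + 22681)*(-12436 + N(u(-4, -12))) = ((21963 + 22974)*(5121 - 8178) + 22681)*(-12436 + 5*(-2*(-4)*(-12))*(57 - 2*(-4)*(-12))) = (44937*(-3057) + 22681)*(-12436 + 5*(-96)*(57 - 96)) = (-137372409 + 22681)*(-12436 + 5*(-96)*(-39)) = -137349728*(-12436 + 18720) = -137349728*6284 = -863105690752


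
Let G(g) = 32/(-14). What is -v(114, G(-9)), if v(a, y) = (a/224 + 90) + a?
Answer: -22905/112 ≈ -204.51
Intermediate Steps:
G(g) = -16/7 (G(g) = 32*(-1/14) = -16/7)
v(a, y) = 90 + 225*a/224 (v(a, y) = (a*(1/224) + 90) + a = (a/224 + 90) + a = (90 + a/224) + a = 90 + 225*a/224)
-v(114, G(-9)) = -(90 + (225/224)*114) = -(90 + 12825/112) = -1*22905/112 = -22905/112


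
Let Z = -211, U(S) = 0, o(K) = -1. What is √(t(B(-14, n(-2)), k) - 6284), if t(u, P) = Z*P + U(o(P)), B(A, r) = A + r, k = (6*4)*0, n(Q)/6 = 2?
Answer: 2*I*√1571 ≈ 79.272*I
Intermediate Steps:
n(Q) = 12 (n(Q) = 6*2 = 12)
k = 0 (k = 24*0 = 0)
t(u, P) = -211*P (t(u, P) = -211*P + 0 = -211*P)
√(t(B(-14, n(-2)), k) - 6284) = √(-211*0 - 6284) = √(0 - 6284) = √(-6284) = 2*I*√1571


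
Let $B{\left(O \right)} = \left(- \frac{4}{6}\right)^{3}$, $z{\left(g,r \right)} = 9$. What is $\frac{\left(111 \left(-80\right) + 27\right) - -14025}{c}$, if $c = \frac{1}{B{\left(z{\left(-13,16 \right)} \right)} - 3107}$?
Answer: $- \frac{144638428}{9} \approx -1.6071 \cdot 10^{7}$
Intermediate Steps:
$B{\left(O \right)} = - \frac{8}{27}$ ($B{\left(O \right)} = \left(\left(-4\right) \frac{1}{6}\right)^{3} = \left(- \frac{2}{3}\right)^{3} = - \frac{8}{27}$)
$c = - \frac{27}{83897}$ ($c = \frac{1}{- \frac{8}{27} - 3107} = \frac{1}{- \frac{83897}{27}} = - \frac{27}{83897} \approx -0.00032182$)
$\frac{\left(111 \left(-80\right) + 27\right) - -14025}{c} = \frac{\left(111 \left(-80\right) + 27\right) - -14025}{- \frac{27}{83897}} = \left(\left(-8880 + 27\right) + 14025\right) \left(- \frac{83897}{27}\right) = \left(-8853 + 14025\right) \left(- \frac{83897}{27}\right) = 5172 \left(- \frac{83897}{27}\right) = - \frac{144638428}{9}$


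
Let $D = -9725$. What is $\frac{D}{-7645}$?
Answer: $\frac{1945}{1529} \approx 1.2721$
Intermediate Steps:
$\frac{D}{-7645} = - \frac{9725}{-7645} = \left(-9725\right) \left(- \frac{1}{7645}\right) = \frac{1945}{1529}$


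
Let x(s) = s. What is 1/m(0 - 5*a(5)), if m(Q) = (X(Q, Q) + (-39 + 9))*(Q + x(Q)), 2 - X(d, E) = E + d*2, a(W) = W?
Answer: -1/2350 ≈ -0.00042553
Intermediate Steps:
X(d, E) = 2 - E - 2*d (X(d, E) = 2 - (E + d*2) = 2 - (E + 2*d) = 2 + (-E - 2*d) = 2 - E - 2*d)
m(Q) = 2*Q*(-28 - 3*Q) (m(Q) = ((2 - Q - 2*Q) + (-39 + 9))*(Q + Q) = ((2 - 3*Q) - 30)*(2*Q) = (-28 - 3*Q)*(2*Q) = 2*Q*(-28 - 3*Q))
1/m(0 - 5*a(5)) = 1/(2*(0 - 5*5)*(-28 - 3*(0 - 5*5))) = 1/(2*(0 - 25)*(-28 - 3*(0 - 25))) = 1/(2*(-25)*(-28 - 3*(-25))) = 1/(2*(-25)*(-28 + 75)) = 1/(2*(-25)*47) = 1/(-2350) = -1/2350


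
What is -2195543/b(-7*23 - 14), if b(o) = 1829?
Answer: -2195543/1829 ≈ -1200.4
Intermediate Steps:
-2195543/b(-7*23 - 14) = -2195543/1829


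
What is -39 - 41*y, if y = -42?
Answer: 1683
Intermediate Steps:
-39 - 41*y = -39 - 41*(-42) = -39 + 1722 = 1683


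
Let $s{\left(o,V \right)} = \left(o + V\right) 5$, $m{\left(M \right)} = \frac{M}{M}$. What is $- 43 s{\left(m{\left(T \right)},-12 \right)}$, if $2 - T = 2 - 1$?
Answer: $2365$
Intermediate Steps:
$T = 1$ ($T = 2 - \left(2 - 1\right) = 2 - 1 = 1$)
$m{\left(M \right)} = 1$
$s{\left(o,V \right)} = 5 V + 5 o$ ($s{\left(o,V \right)} = \left(V + o\right) 5 = 5 V + 5 o$)
$- 43 s{\left(m{\left(T \right)},-12 \right)} = - 43 \left(5 \left(-12\right) + 5 \cdot 1\right) = - 43 \left(-60 + 5\right) = \left(-43\right) \left(-55\right) = 2365$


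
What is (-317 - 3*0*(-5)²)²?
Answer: 100489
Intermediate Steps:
(-317 - 3*0*(-5)²)² = (-317 + 0*25)² = (-317 + 0)² = (-317)² = 100489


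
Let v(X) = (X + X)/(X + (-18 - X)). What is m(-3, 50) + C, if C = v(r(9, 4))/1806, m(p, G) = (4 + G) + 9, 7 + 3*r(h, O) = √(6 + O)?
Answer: 438859/6966 - √10/48762 ≈ 63.000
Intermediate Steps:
r(h, O) = -7/3 + √(6 + O)/3
v(X) = -X/9 (v(X) = (2*X)/(-18) = (2*X)*(-1/18) = -X/9)
m(p, G) = 13 + G
C = 1/6966 - √10/48762 (C = -(-7/3 + √(6 + 4)/3)/9/1806 = -(-7/3 + √10/3)/9*(1/1806) = (7/27 - √10/27)*(1/1806) = 1/6966 - √10/48762 ≈ 7.8703e-5)
m(-3, 50) + C = (13 + 50) + (1/6966 - √10/48762) = 63 + (1/6966 - √10/48762) = 438859/6966 - √10/48762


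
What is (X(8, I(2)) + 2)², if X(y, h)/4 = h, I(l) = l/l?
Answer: 36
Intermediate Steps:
I(l) = 1
X(y, h) = 4*h
(X(8, I(2)) + 2)² = (4*1 + 2)² = (4 + 2)² = 6² = 36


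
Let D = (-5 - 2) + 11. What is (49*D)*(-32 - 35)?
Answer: -13132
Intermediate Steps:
D = 4 (D = -7 + 11 = 4)
(49*D)*(-32 - 35) = (49*4)*(-32 - 35) = 196*(-67) = -13132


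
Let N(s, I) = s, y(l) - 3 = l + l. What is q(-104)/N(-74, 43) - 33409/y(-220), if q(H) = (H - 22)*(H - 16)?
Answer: -2067587/16169 ≈ -127.87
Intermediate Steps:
y(l) = 3 + 2*l (y(l) = 3 + (l + l) = 3 + 2*l)
q(H) = (-22 + H)*(-16 + H)
q(-104)/N(-74, 43) - 33409/y(-220) = (352 + (-104)² - 38*(-104))/(-74) - 33409/(3 + 2*(-220)) = (352 + 10816 + 3952)*(-1/74) - 33409/(3 - 440) = 15120*(-1/74) - 33409/(-437) = -7560/37 - 33409*(-1/437) = -7560/37 + 33409/437 = -2067587/16169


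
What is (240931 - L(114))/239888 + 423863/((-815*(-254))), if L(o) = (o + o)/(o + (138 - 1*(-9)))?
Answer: 6592624787569/2160175847280 ≈ 3.0519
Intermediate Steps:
L(o) = 2*o/(147 + o) (L(o) = (2*o)/(o + (138 + 9)) = (2*o)/(o + 147) = (2*o)/(147 + o) = 2*o/(147 + o))
(240931 - L(114))/239888 + 423863/((-815*(-254))) = (240931 - 2*114/(147 + 114))/239888 + 423863/((-815*(-254))) = (240931 - 2*114/261)*(1/239888) + 423863/207010 = (240931 - 2*114/261)*(1/239888) + 423863*(1/207010) = (240931 - 1*76/87)*(1/239888) + 423863/207010 = (240931 - 76/87)*(1/239888) + 423863/207010 = (20960921/87)*(1/239888) + 423863/207010 = 20960921/20870256 + 423863/207010 = 6592624787569/2160175847280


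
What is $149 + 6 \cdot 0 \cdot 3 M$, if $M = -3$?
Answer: $149$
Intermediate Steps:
$149 + 6 \cdot 0 \cdot 3 M = 149 + 6 \cdot 0 \cdot 3 \left(-3\right) = 149 + 0 \cdot 3 \left(-3\right) = 149 + 0 \left(-3\right) = 149 + 0 = 149$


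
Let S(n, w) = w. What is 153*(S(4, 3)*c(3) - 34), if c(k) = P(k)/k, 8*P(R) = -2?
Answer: -20961/4 ≈ -5240.3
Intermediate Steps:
P(R) = -¼ (P(R) = (⅛)*(-2) = -¼)
c(k) = -1/(4*k)
153*(S(4, 3)*c(3) - 34) = 153*(3*(-¼/3) - 34) = 153*(3*(-¼*⅓) - 34) = 153*(3*(-1/12) - 34) = 153*(-¼ - 34) = 153*(-137/4) = -20961/4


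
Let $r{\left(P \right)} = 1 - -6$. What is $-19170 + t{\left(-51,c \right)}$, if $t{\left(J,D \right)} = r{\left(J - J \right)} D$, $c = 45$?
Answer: $-18855$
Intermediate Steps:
$r{\left(P \right)} = 7$ ($r{\left(P \right)} = 1 + 6 = 7$)
$t{\left(J,D \right)} = 7 D$
$-19170 + t{\left(-51,c \right)} = -19170 + 7 \cdot 45 = -19170 + 315 = -18855$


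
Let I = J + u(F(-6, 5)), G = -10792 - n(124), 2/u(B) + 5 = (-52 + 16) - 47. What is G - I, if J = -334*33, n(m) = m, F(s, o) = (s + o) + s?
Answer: 4665/44 ≈ 106.02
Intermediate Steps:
F(s, o) = o + 2*s (F(s, o) = (o + s) + s = o + 2*s)
u(B) = -1/44 (u(B) = 2/(-5 + ((-52 + 16) - 47)) = 2/(-5 + (-36 - 47)) = 2/(-5 - 83) = 2/(-88) = 2*(-1/88) = -1/44)
J = -11022
G = -10916 (G = -10792 - 1*124 = -10792 - 124 = -10916)
I = -484969/44 (I = -11022 - 1/44 = -484969/44 ≈ -11022.)
G - I = -10916 - 1*(-484969/44) = -10916 + 484969/44 = 4665/44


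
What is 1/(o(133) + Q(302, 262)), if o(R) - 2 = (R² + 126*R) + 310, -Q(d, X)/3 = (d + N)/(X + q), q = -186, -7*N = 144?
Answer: 266/9242939 ≈ 2.8779e-5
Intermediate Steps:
N = -144/7 (N = -⅐*144 = -144/7 ≈ -20.571)
Q(d, X) = -3*(-144/7 + d)/(-186 + X) (Q(d, X) = -3*(d - 144/7)/(X - 186) = -3*(-144/7 + d)/(-186 + X))
o(R) = 312 + R² + 126*R (o(R) = 2 + ((R² + 126*R) + 310) = 2 + (310 + R² + 126*R) = 312 + R² + 126*R)
1/(o(133) + Q(302, 262)) = 1/((312 + 133² + 126*133) + 3*(144 - 7*302)/(7*(-186 + 262))) = 1/((312 + 17689 + 16758) + (3/7)*(144 - 2114)/76) = 1/(34759 + (3/7)*(1/76)*(-1970)) = 1/(34759 - 2955/266) = 1/(9242939/266) = 266/9242939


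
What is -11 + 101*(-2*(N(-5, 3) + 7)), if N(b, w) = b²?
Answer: -6475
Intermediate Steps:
-11 + 101*(-2*(N(-5, 3) + 7)) = -11 + 101*(-2*((-5)² + 7)) = -11 + 101*(-2*(25 + 7)) = -11 + 101*(-2*32) = -11 + 101*(-64) = -11 - 6464 = -6475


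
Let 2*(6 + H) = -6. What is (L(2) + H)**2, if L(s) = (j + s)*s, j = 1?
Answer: 9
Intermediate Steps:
H = -9 (H = -6 + (1/2)*(-6) = -6 - 3 = -9)
L(s) = s*(1 + s) (L(s) = (1 + s)*s = s*(1 + s))
(L(2) + H)**2 = (2*(1 + 2) - 9)**2 = (2*3 - 9)**2 = (6 - 9)**2 = (-3)**2 = 9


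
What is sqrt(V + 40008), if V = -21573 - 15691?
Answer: 14*sqrt(14) ≈ 52.383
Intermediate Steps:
V = -37264
sqrt(V + 40008) = sqrt(-37264 + 40008) = sqrt(2744) = 14*sqrt(14)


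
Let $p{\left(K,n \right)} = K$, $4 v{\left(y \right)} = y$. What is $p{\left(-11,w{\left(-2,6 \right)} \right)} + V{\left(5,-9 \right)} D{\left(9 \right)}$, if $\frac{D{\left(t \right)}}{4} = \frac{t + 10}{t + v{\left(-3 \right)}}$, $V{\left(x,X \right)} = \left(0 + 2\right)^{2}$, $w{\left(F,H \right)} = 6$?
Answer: $\frac{853}{33} \approx 25.848$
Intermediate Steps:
$v{\left(y \right)} = \frac{y}{4}$
$V{\left(x,X \right)} = 4$ ($V{\left(x,X \right)} = 2^{2} = 4$)
$D{\left(t \right)} = \frac{4 \left(10 + t\right)}{- \frac{3}{4} + t}$ ($D{\left(t \right)} = 4 \frac{t + 10}{t + \frac{1}{4} \left(-3\right)} = 4 \frac{10 + t}{t - \frac{3}{4}} = 4 \frac{10 + t}{- \frac{3}{4} + t} = \frac{4 \left(10 + t\right)}{- \frac{3}{4} + t}$)
$p{\left(-11,w{\left(-2,6 \right)} \right)} + V{\left(5,-9 \right)} D{\left(9 \right)} = -11 + 4 \frac{16 \left(10 + 9\right)}{-3 + 4 \cdot 9} = -11 + 4 \cdot 16 \frac{1}{-3 + 36} \cdot 19 = -11 + 4 \cdot 16 \cdot \frac{1}{33} \cdot 19 = -11 + 4 \cdot \frac{304}{33} = -11 + \frac{1216}{33} = \frac{853}{33}$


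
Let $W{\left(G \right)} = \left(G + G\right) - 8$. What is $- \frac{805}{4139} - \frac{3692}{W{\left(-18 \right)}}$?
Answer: $\frac{3811442}{45529} \approx 83.715$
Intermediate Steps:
$W{\left(G \right)} = -8 + 2 G$ ($W{\left(G \right)} = 2 G - 8 = -8 + 2 G$)
$- \frac{805}{4139} - \frac{3692}{W{\left(-18 \right)}} = - \frac{805}{4139} - \frac{3692}{-8 + 2 \left(-18\right)} = \left(-805\right) \frac{1}{4139} - \frac{3692}{-8 - 36} = - \frac{805}{4139} - \frac{3692}{-44} = - \frac{805}{4139} - - \frac{923}{11} = - \frac{805}{4139} + \frac{923}{11} = \frac{3811442}{45529}$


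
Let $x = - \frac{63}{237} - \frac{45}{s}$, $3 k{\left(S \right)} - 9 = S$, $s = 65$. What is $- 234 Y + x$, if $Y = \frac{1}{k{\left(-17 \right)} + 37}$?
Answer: $- \frac{822306}{105781} \approx -7.7737$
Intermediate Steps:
$k{\left(S \right)} = 3 + \frac{S}{3}$
$x = - \frac{984}{1027}$ ($x = - \frac{63}{237} - \frac{45}{65} = \left(-63\right) \frac{1}{237} - \frac{9}{13} = - \frac{21}{79} - \frac{9}{13} = - \frac{984}{1027} \approx -0.95813$)
$Y = \frac{3}{103}$ ($Y = \frac{1}{\left(3 + \frac{1}{3} \left(-17\right)\right) + 37} = \frac{1}{\left(3 - \frac{17}{3}\right) + 37} = \frac{1}{- \frac{8}{3} + 37} = \frac{1}{\frac{103}{3}} = \frac{3}{103} \approx 0.029126$)
$- 234 Y + x = \left(-234\right) \frac{3}{103} - \frac{984}{1027} = - \frac{702}{103} - \frac{984}{1027} = - \frac{822306}{105781}$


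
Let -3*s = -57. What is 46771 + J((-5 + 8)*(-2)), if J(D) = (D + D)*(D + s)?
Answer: 46615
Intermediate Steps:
s = 19 (s = -⅓*(-57) = 19)
J(D) = 2*D*(19 + D) (J(D) = (D + D)*(D + 19) = (2*D)*(19 + D) = 2*D*(19 + D))
46771 + J((-5 + 8)*(-2)) = 46771 + 2*((-5 + 8)*(-2))*(19 + (-5 + 8)*(-2)) = 46771 + 2*(3*(-2))*(19 + 3*(-2)) = 46771 + 2*(-6)*(19 - 6) = 46771 + 2*(-6)*13 = 46771 - 156 = 46615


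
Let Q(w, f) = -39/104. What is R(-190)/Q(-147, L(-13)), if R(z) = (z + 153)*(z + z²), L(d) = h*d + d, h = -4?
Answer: 3543120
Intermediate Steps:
L(d) = -3*d (L(d) = -4*d + d = -3*d)
Q(w, f) = -3/8 (Q(w, f) = -39*1/104 = -3/8)
R(z) = (153 + z)*(z + z²)
R(-190)/Q(-147, L(-13)) = (-190*(153 + (-190)² + 154*(-190)))/(-3/8) = -190*(153 + 36100 - 29260)*(-8/3) = -190*6993*(-8/3) = -1328670*(-8/3) = 3543120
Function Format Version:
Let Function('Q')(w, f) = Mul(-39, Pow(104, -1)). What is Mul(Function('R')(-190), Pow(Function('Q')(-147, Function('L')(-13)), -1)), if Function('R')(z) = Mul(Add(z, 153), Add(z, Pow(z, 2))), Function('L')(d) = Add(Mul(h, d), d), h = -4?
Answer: 3543120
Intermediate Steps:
Function('L')(d) = Mul(-3, d) (Function('L')(d) = Add(Mul(-4, d), d) = Mul(-3, d))
Function('Q')(w, f) = Rational(-3, 8) (Function('Q')(w, f) = Mul(-39, Rational(1, 104)) = Rational(-3, 8))
Function('R')(z) = Mul(Add(153, z), Add(z, Pow(z, 2)))
Mul(Function('R')(-190), Pow(Function('Q')(-147, Function('L')(-13)), -1)) = Mul(Mul(-190, Add(153, Pow(-190, 2), Mul(154, -190))), Pow(Rational(-3, 8), -1)) = Mul(Mul(-190, Add(153, 36100, -29260)), Rational(-8, 3)) = Mul(Mul(-190, 6993), Rational(-8, 3)) = Mul(-1328670, Rational(-8, 3)) = 3543120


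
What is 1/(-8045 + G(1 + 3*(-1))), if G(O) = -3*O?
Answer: -1/8039 ≈ -0.00012439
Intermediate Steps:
1/(-8045 + G(1 + 3*(-1))) = 1/(-8045 - 3*(1 + 3*(-1))) = 1/(-8045 - 3*(1 - 3)) = 1/(-8045 - 3*(-2)) = 1/(-8045 + 6) = 1/(-8039) = -1/8039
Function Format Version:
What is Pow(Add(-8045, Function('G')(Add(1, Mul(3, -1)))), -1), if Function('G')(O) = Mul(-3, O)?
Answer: Rational(-1, 8039) ≈ -0.00012439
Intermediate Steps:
Pow(Add(-8045, Function('G')(Add(1, Mul(3, -1)))), -1) = Pow(Add(-8045, Mul(-3, Add(1, Mul(3, -1)))), -1) = Pow(Add(-8045, Mul(-3, Add(1, -3))), -1) = Pow(Add(-8045, Mul(-3, -2)), -1) = Pow(Add(-8045, 6), -1) = Pow(-8039, -1) = Rational(-1, 8039)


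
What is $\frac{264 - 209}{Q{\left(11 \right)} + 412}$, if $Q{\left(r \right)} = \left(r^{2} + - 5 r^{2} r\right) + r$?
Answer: $- \frac{55}{6111} \approx -0.0090002$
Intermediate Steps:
$Q{\left(r \right)} = r + r^{2} - 5 r^{3}$ ($Q{\left(r \right)} = \left(r^{2} - 5 r^{3}\right) + r = r + r^{2} - 5 r^{3}$)
$\frac{264 - 209}{Q{\left(11 \right)} + 412} = \frac{264 - 209}{11 \left(1 + 11 - 5 \cdot 11^{2}\right) + 412} = \frac{55}{11 \left(1 + 11 - 605\right) + 412} = \frac{55}{11 \left(-593\right) + 412} = \frac{55}{-6523 + 412} = \frac{55}{-6111} = 55 \left(- \frac{1}{6111}\right) = - \frac{55}{6111}$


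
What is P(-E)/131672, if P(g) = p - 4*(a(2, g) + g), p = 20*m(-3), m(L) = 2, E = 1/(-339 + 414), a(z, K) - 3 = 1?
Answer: 451/2468850 ≈ 0.00018268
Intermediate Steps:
a(z, K) = 4 (a(z, K) = 3 + 1 = 4)
E = 1/75 ≈ 0.013333
p = 40 (p = 20*2 = 40)
P(g) = 24 - 4*g (P(g) = 40 - 4*(4 + g) = 40 + (-16 - 4*g) = 24 - 4*g)
P(-E)/131672 = (24 - (-4)/75)/131672 = (24 - 4*(-1/75))*(1/131672) = (24 + 4/75)*(1/131672) = (1804/75)*(1/131672) = 451/2468850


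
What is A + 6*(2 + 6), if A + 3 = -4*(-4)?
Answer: 61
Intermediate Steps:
A = 13 (A = -3 - 4*(-4) = -3 + 16 = 13)
A + 6*(2 + 6) = 13 + 6*(2 + 6) = 13 + 6*8 = 13 + 48 = 61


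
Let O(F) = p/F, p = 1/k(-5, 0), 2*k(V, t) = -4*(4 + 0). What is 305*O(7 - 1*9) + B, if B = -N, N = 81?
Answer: -991/16 ≈ -61.938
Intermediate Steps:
k(V, t) = -8 (k(V, t) = (-4*(4 + 0))/2 = (-4*4)/2 = (1/2)*(-16) = -8)
p = -1/8 (p = 1/(-8) = -1/8 ≈ -0.12500)
O(F) = -1/(8*F)
B = -81 (B = -1*81 = -81)
305*O(7 - 1*9) + B = 305*(-1/(8*(7 - 1*9))) - 81 = 305*(-1/(8*(7 - 9))) - 81 = 305*(-1/8/(-2)) - 81 = 305*(-1/8*(-1/2)) - 81 = 305*(1/16) - 81 = 305/16 - 81 = -991/16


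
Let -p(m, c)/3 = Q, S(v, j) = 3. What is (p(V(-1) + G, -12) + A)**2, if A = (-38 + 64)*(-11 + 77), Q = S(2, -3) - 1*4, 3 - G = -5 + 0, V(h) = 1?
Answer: 2954961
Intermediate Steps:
G = 8 (G = 3 - (-5 + 0) = 3 - 1*(-5) = 3 + 5 = 8)
Q = -1 (Q = 3 - 1*4 = 3 - 4 = -1)
p(m, c) = 3 (p(m, c) = -3*(-1) = 3)
A = 1716 (A = 26*66 = 1716)
(p(V(-1) + G, -12) + A)**2 = (3 + 1716)**2 = 1719**2 = 2954961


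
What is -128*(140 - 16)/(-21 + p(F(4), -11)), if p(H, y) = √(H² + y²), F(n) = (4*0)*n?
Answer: 7936/5 ≈ 1587.2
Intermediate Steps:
F(n) = 0 (F(n) = 0*n = 0)
-128*(140 - 16)/(-21 + p(F(4), -11)) = -128*(140 - 16)/(-21 + √(0² + (-11)²)) = -128*124/(-21 + √(0 + 121)) = -128*124/(-21 + √121) = -128*124/(-21 + 11) = -128*124/(-10) = -128*124*(-⅒) = -128*(-62)/5 = -1*(-7936/5) = 7936/5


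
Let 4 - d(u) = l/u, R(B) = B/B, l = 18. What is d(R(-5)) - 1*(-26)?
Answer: 12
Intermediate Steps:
R(B) = 1
d(u) = 4 - 18/u
d(R(-5)) - 1*(-26) = (4 - 18/1) - 1*(-26) = (4 - 18*1) + 26 = (4 - 18) + 26 = -14 + 26 = 12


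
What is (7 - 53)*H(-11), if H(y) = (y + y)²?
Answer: -22264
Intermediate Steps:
H(y) = 4*y² (H(y) = (2*y)² = 4*y²)
(7 - 53)*H(-11) = (7 - 53)*(4*(-11)²) = -184*121 = -46*484 = -22264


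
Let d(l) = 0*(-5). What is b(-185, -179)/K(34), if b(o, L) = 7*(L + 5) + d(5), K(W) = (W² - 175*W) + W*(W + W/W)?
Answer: 609/1802 ≈ 0.33796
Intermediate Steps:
d(l) = 0
K(W) = W² - 175*W + W*(1 + W) (K(W) = (W² - 175*W) + W*(W + 1) = (W² - 175*W) + W*(1 + W) = W² - 175*W + W*(1 + W))
b(o, L) = 35 + 7*L (b(o, L) = 7*(L + 5) + 0 = 7*(5 + L) + 0 = (35 + 7*L) + 0 = 35 + 7*L)
b(-185, -179)/K(34) = (35 + 7*(-179))/((2*34*(-87 + 34))) = (35 - 1253)/((2*34*(-53))) = -1218/(-3604) = -1218*(-1/3604) = 609/1802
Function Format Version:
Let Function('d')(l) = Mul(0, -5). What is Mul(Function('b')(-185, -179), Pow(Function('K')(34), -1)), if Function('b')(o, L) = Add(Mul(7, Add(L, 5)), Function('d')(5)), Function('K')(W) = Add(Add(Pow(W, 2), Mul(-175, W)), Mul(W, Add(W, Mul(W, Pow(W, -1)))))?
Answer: Rational(609, 1802) ≈ 0.33796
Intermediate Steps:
Function('d')(l) = 0
Function('K')(W) = Add(Pow(W, 2), Mul(-175, W), Mul(W, Add(1, W))) (Function('K')(W) = Add(Add(Pow(W, 2), Mul(-175, W)), Mul(W, Add(W, 1))) = Add(Add(Pow(W, 2), Mul(-175, W)), Mul(W, Add(1, W))) = Add(Pow(W, 2), Mul(-175, W), Mul(W, Add(1, W))))
Function('b')(o, L) = Add(35, Mul(7, L)) (Function('b')(o, L) = Add(Mul(7, Add(L, 5)), 0) = Add(Mul(7, Add(5, L)), 0) = Add(Add(35, Mul(7, L)), 0) = Add(35, Mul(7, L)))
Mul(Function('b')(-185, -179), Pow(Function('K')(34), -1)) = Mul(Add(35, Mul(7, -179)), Pow(Mul(2, 34, Add(-87, 34)), -1)) = Mul(Add(35, -1253), Pow(Mul(2, 34, -53), -1)) = Mul(-1218, Pow(-3604, -1)) = Mul(-1218, Rational(-1, 3604)) = Rational(609, 1802)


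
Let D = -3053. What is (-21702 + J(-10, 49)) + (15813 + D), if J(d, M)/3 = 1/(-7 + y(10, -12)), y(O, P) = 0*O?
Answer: -62597/7 ≈ -8942.4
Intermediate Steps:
y(O, P) = 0
J(d, M) = -3/7 (J(d, M) = 3/(-7 + 0) = 3/(-7) = 3*(-⅐) = -3/7)
(-21702 + J(-10, 49)) + (15813 + D) = (-21702 - 3/7) + (15813 - 3053) = -151917/7 + 12760 = -62597/7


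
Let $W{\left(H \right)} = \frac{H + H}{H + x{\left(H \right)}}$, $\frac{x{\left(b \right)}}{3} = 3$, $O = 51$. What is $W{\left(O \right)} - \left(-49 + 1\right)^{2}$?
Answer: $- \frac{23023}{10} \approx -2302.3$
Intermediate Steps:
$x{\left(b \right)} = 9$ ($x{\left(b \right)} = 3 \cdot 3 = 9$)
$W{\left(H \right)} = \frac{2 H}{9 + H}$ ($W{\left(H \right)} = \frac{H + H}{H + 9} = \frac{2 H}{9 + H}$)
$W{\left(O \right)} - \left(-49 + 1\right)^{2} = 2 \cdot 51 \frac{1}{9 + 51} - \left(-49 + 1\right)^{2} = 2 \cdot 51 \cdot \frac{1}{60} - \left(-48\right)^{2} = 2 \cdot 51 \cdot \frac{1}{60} - 2304 = \frac{17}{10} - 2304 = - \frac{23023}{10}$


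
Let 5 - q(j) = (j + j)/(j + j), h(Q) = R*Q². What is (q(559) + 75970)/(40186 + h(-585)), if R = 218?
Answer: 37987/37322618 ≈ 0.0010178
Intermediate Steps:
h(Q) = 218*Q²
q(j) = 4 (q(j) = 5 - (j + j)/(j + j) = 5 - 2*j/(2*j) = 5 - 2*j*1/(2*j) = 5 - 1*1 = 5 - 1 = 4)
(q(559) + 75970)/(40186 + h(-585)) = (4 + 75970)/(40186 + 218*(-585)²) = 75974/(40186 + 218*342225) = 75974/(40186 + 74605050) = 75974/74645236 = 75974*(1/74645236) = 37987/37322618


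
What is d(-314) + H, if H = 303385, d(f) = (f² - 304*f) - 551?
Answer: 496886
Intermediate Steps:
d(f) = -551 + f² - 304*f
d(-314) + H = (-551 + (-314)² - 304*(-314)) + 303385 = (-551 + 98596 + 95456) + 303385 = 193501 + 303385 = 496886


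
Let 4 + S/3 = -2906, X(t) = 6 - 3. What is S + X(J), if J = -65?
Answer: -8727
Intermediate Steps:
X(t) = 3
S = -8730 (S = -12 + 3*(-2906) = -12 - 8718 = -8730)
S + X(J) = -8730 + 3 = -8727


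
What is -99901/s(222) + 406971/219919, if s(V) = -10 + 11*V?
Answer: -20980374547/534843008 ≈ -39.227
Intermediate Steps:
-99901/s(222) + 406971/219919 = -99901/(-10 + 11*222) + 406971/219919 = -99901/(-10 + 2442) + 406971*(1/219919) = -99901/2432 + 406971/219919 = -20980374547/534843008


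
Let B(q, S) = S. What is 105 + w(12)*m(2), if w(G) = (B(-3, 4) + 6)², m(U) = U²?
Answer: 505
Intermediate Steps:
w(G) = 100 (w(G) = (4 + 6)² = 10² = 100)
105 + w(12)*m(2) = 105 + 100*2² = 105 + 100*4 = 105 + 400 = 505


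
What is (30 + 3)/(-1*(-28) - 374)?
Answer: -33/346 ≈ -0.095376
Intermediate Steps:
(30 + 3)/(-1*(-28) - 374) = 33/(28 - 374) = 33/(-346) = 33*(-1/346) = -33/346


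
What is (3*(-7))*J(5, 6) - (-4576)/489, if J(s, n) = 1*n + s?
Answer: -108383/489 ≈ -221.64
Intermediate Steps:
J(s, n) = n + s
(3*(-7))*J(5, 6) - (-4576)/489 = (3*(-7))*(6 + 5) - (-4576)/489 = -21*11 - (-4576)/489 = -231 - 416*(-11/489) = -231 + 4576/489 = -108383/489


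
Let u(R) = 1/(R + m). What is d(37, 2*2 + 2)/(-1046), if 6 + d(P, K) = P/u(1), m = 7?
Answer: -145/523 ≈ -0.27725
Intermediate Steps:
u(R) = 1/(7 + R) (u(R) = 1/(R + 7) = 1/(7 + R))
d(P, K) = -6 + 8*P (d(P, K) = -6 + P/(1/(7 + 1)) = -6 + P/(1/8) = -6 + P/(⅛) = -6 + P*8 = -6 + 8*P)
d(37, 2*2 + 2)/(-1046) = (-6 + 8*37)/(-1046) = (-6 + 296)*(-1/1046) = 290*(-1/1046) = -145/523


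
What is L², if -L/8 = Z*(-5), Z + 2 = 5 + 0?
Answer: 14400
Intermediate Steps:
Z = 3 (Z = -2 + (5 + 0) = -2 + 5 = 3)
L = 120 (L = -24*(-5) = -8*(-15) = 120)
L² = 120² = 14400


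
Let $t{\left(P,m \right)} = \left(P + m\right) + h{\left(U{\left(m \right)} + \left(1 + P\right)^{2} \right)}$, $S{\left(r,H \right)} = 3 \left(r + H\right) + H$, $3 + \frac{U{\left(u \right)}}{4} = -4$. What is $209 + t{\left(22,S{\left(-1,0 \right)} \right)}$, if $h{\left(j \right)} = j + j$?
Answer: $1230$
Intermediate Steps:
$U{\left(u \right)} = -28$ ($U{\left(u \right)} = -12 + 4 \left(-4\right) = -12 - 16 = -28$)
$S{\left(r,H \right)} = 3 r + 4 H$ ($S{\left(r,H \right)} = 3 \left(H + r\right) + H = \left(3 H + 3 r\right) + H = 3 r + 4 H$)
$h{\left(j \right)} = 2 j$
$t{\left(P,m \right)} = -56 + P + m + 2 \left(1 + P\right)^{2}$ ($t{\left(P,m \right)} = \left(P + m\right) + 2 \left(-28 + \left(1 + P\right)^{2}\right) = \left(P + m\right) + \left(-56 + 2 \left(1 + P\right)^{2}\right) = -56 + P + m + 2 \left(1 + P\right)^{2}$)
$209 + t{\left(22,S{\left(-1,0 \right)} \right)} = 209 + \left(-56 + 22 + \left(3 \left(-1\right) + 4 \cdot 0\right) + 2 \left(1 + 22\right)^{2}\right) = 209 + \left(-56 + 22 + \left(-3 + 0\right) + 2 \cdot 23^{2}\right) = 209 + \left(-56 + 22 - 3 + 2 \cdot 529\right) = 209 + \left(-56 + 22 - 3 + 1058\right) = 209 + 1021 = 1230$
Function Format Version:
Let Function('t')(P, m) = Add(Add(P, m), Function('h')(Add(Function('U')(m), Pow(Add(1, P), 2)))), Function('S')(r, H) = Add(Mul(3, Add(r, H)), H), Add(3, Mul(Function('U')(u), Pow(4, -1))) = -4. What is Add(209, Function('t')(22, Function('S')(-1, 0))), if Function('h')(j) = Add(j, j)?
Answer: 1230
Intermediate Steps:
Function('U')(u) = -28 (Function('U')(u) = Add(-12, Mul(4, -4)) = Add(-12, -16) = -28)
Function('S')(r, H) = Add(Mul(3, r), Mul(4, H)) (Function('S')(r, H) = Add(Mul(3, Add(H, r)), H) = Add(Add(Mul(3, H), Mul(3, r)), H) = Add(Mul(3, r), Mul(4, H)))
Function('h')(j) = Mul(2, j)
Function('t')(P, m) = Add(-56, P, m, Mul(2, Pow(Add(1, P), 2))) (Function('t')(P, m) = Add(Add(P, m), Mul(2, Add(-28, Pow(Add(1, P), 2)))) = Add(Add(P, m), Add(-56, Mul(2, Pow(Add(1, P), 2)))) = Add(-56, P, m, Mul(2, Pow(Add(1, P), 2))))
Add(209, Function('t')(22, Function('S')(-1, 0))) = Add(209, Add(-56, 22, Add(Mul(3, -1), Mul(4, 0)), Mul(2, Pow(Add(1, 22), 2)))) = Add(209, Add(-56, 22, Add(-3, 0), Mul(2, Pow(23, 2)))) = Add(209, Add(-56, 22, -3, Mul(2, 529))) = Add(209, Add(-56, 22, -3, 1058)) = Add(209, 1021) = 1230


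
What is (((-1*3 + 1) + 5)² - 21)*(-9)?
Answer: 108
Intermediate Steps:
(((-1*3 + 1) + 5)² - 21)*(-9) = (((-3 + 1) + 5)² - 21)*(-9) = ((-2 + 5)² - 21)*(-9) = (3² - 21)*(-9) = (9 - 21)*(-9) = -12*(-9) = 108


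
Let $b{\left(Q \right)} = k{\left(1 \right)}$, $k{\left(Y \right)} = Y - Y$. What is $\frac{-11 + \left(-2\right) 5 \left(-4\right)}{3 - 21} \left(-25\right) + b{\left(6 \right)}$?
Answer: $\frac{725}{18} \approx 40.278$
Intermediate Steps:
$k{\left(Y \right)} = 0$
$b{\left(Q \right)} = 0$
$\frac{-11 + \left(-2\right) 5 \left(-4\right)}{3 - 21} \left(-25\right) + b{\left(6 \right)} = \frac{-11 + \left(-2\right) 5 \left(-4\right)}{3 - 21} \left(-25\right) + 0 = \frac{-11 - -40}{-18} \left(-25\right) + 0 = \left(-11 + 40\right) \left(- \frac{1}{18}\right) \left(-25\right) + 0 = 29 \left(- \frac{1}{18}\right) \left(-25\right) + 0 = \left(- \frac{29}{18}\right) \left(-25\right) + 0 = \frac{725}{18} + 0 = \frac{725}{18}$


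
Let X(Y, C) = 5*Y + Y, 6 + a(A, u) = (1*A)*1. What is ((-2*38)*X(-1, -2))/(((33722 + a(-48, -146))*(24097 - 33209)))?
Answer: -3/2018308 ≈ -1.4864e-6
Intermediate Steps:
a(A, u) = -6 + A (a(A, u) = -6 + (1*A)*1 = -6 + A*1 = -6 + A)
X(Y, C) = 6*Y
((-2*38)*X(-1, -2))/(((33722 + a(-48, -146))*(24097 - 33209))) = ((-2*38)*(6*(-1)))/(((33722 + (-6 - 48))*(24097 - 33209))) = (-76*(-6))/(((33722 - 54)*(-9112))) = 456/((33668*(-9112))) = 456/(-306782816) = 456*(-1/306782816) = -3/2018308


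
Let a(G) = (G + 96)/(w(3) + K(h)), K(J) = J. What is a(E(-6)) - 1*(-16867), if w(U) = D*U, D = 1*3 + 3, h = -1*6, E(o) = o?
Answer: 33749/2 ≈ 16875.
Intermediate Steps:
h = -6
D = 6 (D = 3 + 3 = 6)
w(U) = 6*U
a(G) = 8 + G/12 (a(G) = (G + 96)/(6*3 - 6) = (96 + G)/(18 - 6) = (96 + G)/12 = (96 + G)*(1/12) = 8 + G/12)
a(E(-6)) - 1*(-16867) = (8 + (1/12)*(-6)) - 1*(-16867) = (8 - ½) + 16867 = 15/2 + 16867 = 33749/2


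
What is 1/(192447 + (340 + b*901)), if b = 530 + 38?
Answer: 1/704555 ≈ 1.4193e-6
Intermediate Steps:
b = 568
1/(192447 + (340 + b*901)) = 1/(192447 + (340 + 568*901)) = 1/(192447 + (340 + 511768)) = 1/(192447 + 512108) = 1/704555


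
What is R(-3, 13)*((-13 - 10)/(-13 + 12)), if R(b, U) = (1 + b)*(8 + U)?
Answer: -966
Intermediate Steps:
R(-3, 13)*((-13 - 10)/(-13 + 12)) = (8 + 13 + 8*(-3) + 13*(-3))*((-13 - 10)/(-13 + 12)) = (8 + 13 - 24 - 39)*(-23/(-1)) = -(-966)*(-1) = -42*23 = -966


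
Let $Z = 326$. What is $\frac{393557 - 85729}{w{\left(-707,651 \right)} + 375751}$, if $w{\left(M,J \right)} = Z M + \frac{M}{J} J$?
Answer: $\frac{153914}{72281} \approx 2.1294$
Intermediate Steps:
$w{\left(M,J \right)} = 327 M$ ($w{\left(M,J \right)} = 326 M + \frac{M}{J} J = 326 M + M = 327 M$)
$\frac{393557 - 85729}{w{\left(-707,651 \right)} + 375751} = \frac{393557 - 85729}{327 \left(-707\right) + 375751} = \frac{307828}{-231189 + 375751} = \frac{307828}{144562} = 307828 \cdot \frac{1}{144562} = \frac{153914}{72281}$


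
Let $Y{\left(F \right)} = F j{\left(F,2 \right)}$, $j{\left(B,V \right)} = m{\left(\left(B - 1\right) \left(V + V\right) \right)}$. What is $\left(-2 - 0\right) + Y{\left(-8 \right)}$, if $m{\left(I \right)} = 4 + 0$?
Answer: $-34$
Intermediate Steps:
$m{\left(I \right)} = 4$
$j{\left(B,V \right)} = 4$
$Y{\left(F \right)} = 4 F$ ($Y{\left(F \right)} = F 4 = 4 F$)
$\left(-2 - 0\right) + Y{\left(-8 \right)} = \left(-2 - 0\right) + 4 \left(-8\right) = \left(-2 + 0\right) - 32 = -2 - 32 = -34$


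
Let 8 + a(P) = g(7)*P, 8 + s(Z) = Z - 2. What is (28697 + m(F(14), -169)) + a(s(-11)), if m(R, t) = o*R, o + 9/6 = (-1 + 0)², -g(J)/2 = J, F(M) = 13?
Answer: 57953/2 ≈ 28977.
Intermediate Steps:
g(J) = -2*J
s(Z) = -10 + Z (s(Z) = -8 + (Z - 2) = -8 + (-2 + Z) = -10 + Z)
a(P) = -8 - 14*P (a(P) = -8 + (-2*7)*P = -8 - 14*P)
o = -½ (o = -3/2 + (-1 + 0)² = -3/2 + (-1)² = -3/2 + 1 = -½ ≈ -0.50000)
m(R, t) = -R/2
(28697 + m(F(14), -169)) + a(s(-11)) = (28697 - ½*13) + (-8 - 14*(-10 - 11)) = (28697 - 13/2) + (-8 - 14*(-21)) = 57381/2 + (-8 + 294) = 57381/2 + 286 = 57953/2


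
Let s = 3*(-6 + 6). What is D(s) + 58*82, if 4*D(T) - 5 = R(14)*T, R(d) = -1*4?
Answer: 19029/4 ≈ 4757.3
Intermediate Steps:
s = 0 (s = 3*0 = 0)
R(d) = -4
D(T) = 5/4 - T (D(T) = 5/4 + (-4*T)/4 = 5/4 - T)
D(s) + 58*82 = (5/4 - 1*0) + 58*82 = (5/4 + 0) + 4756 = 5/4 + 4756 = 19029/4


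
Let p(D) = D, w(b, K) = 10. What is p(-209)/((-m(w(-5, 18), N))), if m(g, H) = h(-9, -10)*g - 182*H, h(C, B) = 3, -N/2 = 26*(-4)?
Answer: -209/37826 ≈ -0.0055253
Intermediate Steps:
N = 208 (N = -52*(-4) = -2*(-104) = 208)
m(g, H) = -182*H + 3*g (m(g, H) = 3*g - 182*H = -182*H + 3*g)
p(-209)/((-m(w(-5, 18), N))) = -209*(-1/(-182*208 + 3*10)) = -209*(-1/(-37856 + 30)) = -209/((-1*(-37826))) = -209/37826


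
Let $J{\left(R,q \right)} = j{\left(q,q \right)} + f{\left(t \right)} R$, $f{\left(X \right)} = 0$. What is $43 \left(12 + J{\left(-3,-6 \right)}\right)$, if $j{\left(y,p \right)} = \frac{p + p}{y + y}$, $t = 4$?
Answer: $559$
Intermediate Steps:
$j{\left(y,p \right)} = \frac{p}{y}$ ($j{\left(y,p \right)} = \frac{2 p}{2 y} = 2 p \frac{1}{2 y} = \frac{p}{y}$)
$J{\left(R,q \right)} = 1$ ($J{\left(R,q \right)} = \frac{q}{q} + 0 R = 1 + 0 = 1$)
$43 \left(12 + J{\left(-3,-6 \right)}\right) = 43 \left(12 + 1\right) = 43 \cdot 13 = 559$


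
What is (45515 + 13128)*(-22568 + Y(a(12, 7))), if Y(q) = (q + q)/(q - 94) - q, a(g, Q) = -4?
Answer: -64837577376/49 ≈ -1.3232e+9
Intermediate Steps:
Y(q) = -q + 2*q/(-94 + q) (Y(q) = (2*q)/(-94 + q) - q = 2*q/(-94 + q) - q = -q + 2*q/(-94 + q))
(45515 + 13128)*(-22568 + Y(a(12, 7))) = (45515 + 13128)*(-22568 - 4*(96 - 1*(-4))/(-94 - 4)) = 58643*(-22568 - 4*(96 + 4)/(-98)) = 58643*(-22568 - 4*(-1/98)*100) = 58643*(-22568 + 200/49) = 58643*(-1105632/49) = -64837577376/49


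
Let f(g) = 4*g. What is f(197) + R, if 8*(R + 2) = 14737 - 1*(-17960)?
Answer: 38985/8 ≈ 4873.1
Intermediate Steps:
R = 32681/8 (R = -2 + (14737 - 1*(-17960))/8 = -2 + (14737 + 17960)/8 = -2 + (⅛)*32697 = -2 + 32697/8 = 32681/8 ≈ 4085.1)
f(197) + R = 4*197 + 32681/8 = 788 + 32681/8 = 38985/8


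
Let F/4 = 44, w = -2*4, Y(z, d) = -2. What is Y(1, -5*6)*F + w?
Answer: -360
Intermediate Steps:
w = -8
F = 176 (F = 4*44 = 176)
Y(1, -5*6)*F + w = -2*176 - 8 = -352 - 8 = -360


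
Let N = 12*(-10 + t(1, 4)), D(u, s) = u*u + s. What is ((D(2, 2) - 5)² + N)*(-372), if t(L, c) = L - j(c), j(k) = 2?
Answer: 48732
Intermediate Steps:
D(u, s) = s + u² (D(u, s) = u² + s = s + u²)
t(L, c) = -2 + L (t(L, c) = L - 1*2 = L - 2 = -2 + L)
N = -132 (N = 12*(-10 + (-2 + 1)) = 12*(-10 - 1) = 12*(-11) = -132)
((D(2, 2) - 5)² + N)*(-372) = (((2 + 2²) - 5)² - 132)*(-372) = (((2 + 4) - 5)² - 132)*(-372) = ((6 - 5)² - 132)*(-372) = (1² - 132)*(-372) = (1 - 132)*(-372) = -131*(-372) = 48732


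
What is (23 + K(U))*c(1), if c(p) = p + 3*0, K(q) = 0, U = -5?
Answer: 23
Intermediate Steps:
c(p) = p (c(p) = p + 0 = p)
(23 + K(U))*c(1) = (23 + 0)*1 = 23*1 = 23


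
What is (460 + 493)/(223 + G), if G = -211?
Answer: 953/12 ≈ 79.417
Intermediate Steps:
(460 + 493)/(223 + G) = (460 + 493)/(223 - 211) = 953/12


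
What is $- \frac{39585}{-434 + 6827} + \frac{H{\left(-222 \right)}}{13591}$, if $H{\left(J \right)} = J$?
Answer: $- \frac{179806327}{28962421} \approx -6.2083$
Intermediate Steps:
$- \frac{39585}{-434 + 6827} + \frac{H{\left(-222 \right)}}{13591} = - \frac{39585}{-434 + 6827} - \frac{222}{13591} = - \frac{39585}{6393} - \frac{222}{13591} = \left(-39585\right) \frac{1}{6393} - \frac{222}{13591} = - \frac{13195}{2131} - \frac{222}{13591} = - \frac{179806327}{28962421}$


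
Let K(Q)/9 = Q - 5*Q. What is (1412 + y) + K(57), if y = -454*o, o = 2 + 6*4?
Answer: -12444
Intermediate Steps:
o = 26 (o = 2 + 24 = 26)
K(Q) = -36*Q (K(Q) = 9*(Q - 5*Q) = 9*(-4*Q) = -36*Q)
y = -11804 (y = -454*26 = -11804)
(1412 + y) + K(57) = (1412 - 11804) - 36*57 = -10392 - 2052 = -12444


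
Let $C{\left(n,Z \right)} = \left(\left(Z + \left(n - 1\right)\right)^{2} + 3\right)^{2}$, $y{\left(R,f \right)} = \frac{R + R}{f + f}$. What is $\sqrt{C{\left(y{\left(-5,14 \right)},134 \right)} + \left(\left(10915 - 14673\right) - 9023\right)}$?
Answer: $\frac{\sqrt{11895365232473}}{196} \approx 17597.0$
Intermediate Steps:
$y{\left(R,f \right)} = \frac{R}{f}$ ($y{\left(R,f \right)} = \frac{2 R}{2 f} = 2 R \frac{1}{2 f} = \frac{R}{f}$)
$C{\left(n,Z \right)} = \left(3 + \left(-1 + Z + n\right)^{2}\right)^{2}$ ($C{\left(n,Z \right)} = \left(\left(Z + \left(-1 + n\right)\right)^{2} + 3\right)^{2} = \left(\left(-1 + Z + n\right)^{2} + 3\right)^{2} = \left(3 + \left(-1 + Z + n\right)^{2}\right)^{2}$)
$\sqrt{C{\left(y{\left(-5,14 \right)},134 \right)} + \left(\left(10915 - 14673\right) - 9023\right)} = \sqrt{\left(3 + \left(-1 + 134 - \frac{5}{14}\right)^{2}\right)^{2} + \left(\left(10915 - 14673\right) - 9023\right)} = \sqrt{\left(3 + \left(-1 + 134 - \frac{5}{14}\right)^{2}\right)^{2} - 12781} = \sqrt{\left(3 + \left(\frac{1857}{14}\right)^{2}\right)^{2} - 12781} = \sqrt{\left(3 + \frac{3448449}{196}\right)^{2} - 12781} = \sqrt{\left(\frac{3449037}{196}\right)^{2} - 12781} = \sqrt{\frac{11895856227369}{38416} - 12781} = \sqrt{\frac{11895365232473}{38416}} = \frac{\sqrt{11895365232473}}{196}$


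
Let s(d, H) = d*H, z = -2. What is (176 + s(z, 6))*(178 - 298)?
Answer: -19680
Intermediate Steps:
s(d, H) = H*d
(176 + s(z, 6))*(178 - 298) = (176 + 6*(-2))*(178 - 298) = (176 - 12)*(-120) = 164*(-120) = -19680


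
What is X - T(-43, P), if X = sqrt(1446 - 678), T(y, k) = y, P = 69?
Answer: 43 + 16*sqrt(3) ≈ 70.713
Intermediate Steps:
X = 16*sqrt(3) (X = sqrt(768) = 16*sqrt(3) ≈ 27.713)
X - T(-43, P) = 16*sqrt(3) - 1*(-43) = 16*sqrt(3) + 43 = 43 + 16*sqrt(3)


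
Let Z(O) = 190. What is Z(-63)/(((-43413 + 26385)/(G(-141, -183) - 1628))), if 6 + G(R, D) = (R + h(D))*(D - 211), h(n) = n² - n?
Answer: 57055480/387 ≈ 1.4743e+5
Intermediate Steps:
G(R, D) = -6 + (-211 + D)*(R + D*(-1 + D)) (G(R, D) = -6 + (R + D*(-1 + D))*(D - 211) = -6 + (R + D*(-1 + D))*(-211 + D) = -6 + (-211 + D)*(R + D*(-1 + D)))
Z(-63)/(((-43413 + 26385)/(G(-141, -183) - 1628))) = 190/(((-43413 + 26385)/((-6 + (-183)³ - 212*(-183)² - 211*(-141) + 211*(-183) - 183*(-141)) - 1628))) = 190/((-17028/((-6 - 6128487 - 212*33489 + 29751 - 38613 + 25803) - 1628))) = 190/((-17028/((-6 - 6128487 - 7099668 + 29751 - 38613 + 25803) - 1628))) = 190/((-17028/(-13211220 - 1628))) = 190/((-17028/(-13212848))) = 190/((-17028*(-1/13212848))) = 190/(387/300292) = 190*(300292/387) = 57055480/387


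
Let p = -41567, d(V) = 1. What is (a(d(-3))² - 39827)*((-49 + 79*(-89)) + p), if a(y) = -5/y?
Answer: 1936247894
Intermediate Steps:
(a(d(-3))² - 39827)*((-49 + 79*(-89)) + p) = ((-5/1)² - 39827)*((-49 + 79*(-89)) - 41567) = ((-5*1)² - 39827)*((-49 - 7031) - 41567) = ((-5)² - 39827)*(-7080 - 41567) = (25 - 39827)*(-48647) = -39802*(-48647) = 1936247894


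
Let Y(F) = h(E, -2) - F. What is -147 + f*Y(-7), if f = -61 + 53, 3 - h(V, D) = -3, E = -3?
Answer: -251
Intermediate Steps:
h(V, D) = 6 (h(V, D) = 3 - 1*(-3) = 3 + 3 = 6)
Y(F) = 6 - F
f = -8
-147 + f*Y(-7) = -147 - 8*(6 - 1*(-7)) = -147 - 8*(6 + 7) = -147 - 8*13 = -147 - 104 = -251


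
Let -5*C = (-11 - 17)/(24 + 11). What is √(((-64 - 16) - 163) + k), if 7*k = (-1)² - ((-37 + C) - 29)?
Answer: I*√285978/35 ≈ 15.279*I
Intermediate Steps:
C = 4/25 (C = -(-11 - 17)/(5*(24 + 11)) = -(-28)/(5*35) = -⅕*(-⅘) = 4/25 ≈ 0.16000)
k = 1671/175 (k = ((-1)² - ((-37 + 4/25) - 29))/7 = (1 - (-921/25 - 29))/7 = (1 - 1*(-1646/25))/7 = (1 + 1646/25)/7 = (⅐)*(1671/25) = 1671/175 ≈ 9.5486)
√(((-64 - 16) - 163) + k) = √(((-64 - 16) - 163) + 1671/175) = √((-80 - 163) + 1671/175) = √(-243 + 1671/175) = √(-40854/175) = I*√285978/35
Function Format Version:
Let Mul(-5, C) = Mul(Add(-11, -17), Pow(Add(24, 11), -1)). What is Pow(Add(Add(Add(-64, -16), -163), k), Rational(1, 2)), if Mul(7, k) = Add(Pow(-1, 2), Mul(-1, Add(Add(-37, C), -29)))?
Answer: Mul(Rational(1, 35), I, Pow(285978, Rational(1, 2))) ≈ Mul(15.279, I)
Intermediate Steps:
C = Rational(4, 25) (C = Mul(Rational(-1, 5), Mul(Add(-11, -17), Pow(Add(24, 11), -1))) = Mul(Rational(-1, 5), Mul(-28, Pow(35, -1))) = Mul(Rational(-1, 5), Mul(-28, Rational(1, 35))) = Mul(Rational(-1, 5), Rational(-4, 5)) = Rational(4, 25) ≈ 0.16000)
k = Rational(1671, 175) (k = Mul(Rational(1, 7), Add(Pow(-1, 2), Mul(-1, Add(Add(-37, Rational(4, 25)), -29)))) = Mul(Rational(1, 7), Add(1, Mul(-1, Add(Rational(-921, 25), -29)))) = Mul(Rational(1, 7), Add(1, Mul(-1, Rational(-1646, 25)))) = Mul(Rational(1, 7), Add(1, Rational(1646, 25))) = Mul(Rational(1, 7), Rational(1671, 25)) = Rational(1671, 175) ≈ 9.5486)
Pow(Add(Add(Add(-64, -16), -163), k), Rational(1, 2)) = Pow(Add(Add(Add(-64, -16), -163), Rational(1671, 175)), Rational(1, 2)) = Pow(Add(Add(-80, -163), Rational(1671, 175)), Rational(1, 2)) = Pow(Add(-243, Rational(1671, 175)), Rational(1, 2)) = Pow(Rational(-40854, 175), Rational(1, 2)) = Mul(Rational(1, 35), I, Pow(285978, Rational(1, 2)))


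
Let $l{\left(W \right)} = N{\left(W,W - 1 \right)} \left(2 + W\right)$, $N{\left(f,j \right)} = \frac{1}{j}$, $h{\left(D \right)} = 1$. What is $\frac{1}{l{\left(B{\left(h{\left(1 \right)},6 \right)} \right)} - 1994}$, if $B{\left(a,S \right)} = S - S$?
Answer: $- \frac{1}{1996} \approx -0.000501$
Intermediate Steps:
$B{\left(a,S \right)} = 0$
$l{\left(W \right)} = \frac{2 + W}{-1 + W}$ ($l{\left(W \right)} = \frac{2 + W}{W - 1} = \frac{2 + W}{-1 + W}$)
$\frac{1}{l{\left(B{\left(h{\left(1 \right)},6 \right)} \right)} - 1994} = \frac{1}{\frac{2 + 0}{-1 + 0} - 1994} = \frac{1}{\frac{1}{-1} \cdot 2 - 1994} = \frac{1}{\left(-1\right) 2 - 1994} = \frac{1}{-2 - 1994} = \frac{1}{-1996} = - \frac{1}{1996}$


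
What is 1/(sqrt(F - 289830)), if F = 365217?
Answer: sqrt(75387)/75387 ≈ 0.0036421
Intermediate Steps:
1/(sqrt(F - 289830)) = 1/(sqrt(365217 - 289830)) = 1/(sqrt(75387)) = sqrt(75387)/75387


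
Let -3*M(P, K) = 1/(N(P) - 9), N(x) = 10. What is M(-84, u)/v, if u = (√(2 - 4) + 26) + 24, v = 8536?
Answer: -1/25608 ≈ -3.9050e-5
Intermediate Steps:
u = 50 + I*√2 (u = (√(-2) + 26) + 24 = (I*√2 + 26) + 24 = (26 + I*√2) + 24 = 50 + I*√2 ≈ 50.0 + 1.4142*I)
M(P, K) = -⅓ (M(P, K) = -1/(3*(10 - 9)) = -⅓/1 = -⅓*1 = -⅓)
M(-84, u)/v = -⅓/8536 = -⅓*1/8536 = -1/25608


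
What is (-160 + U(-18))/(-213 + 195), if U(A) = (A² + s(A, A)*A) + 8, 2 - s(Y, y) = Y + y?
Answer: 256/9 ≈ 28.444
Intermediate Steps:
s(Y, y) = 2 - Y - y (s(Y, y) = 2 - (Y + y) = 2 + (-Y - y) = 2 - Y - y)
U(A) = 8 + A² + A*(2 - 2*A) (U(A) = (A² + (2 - A - A)*A) + 8 = (A² + (2 - 2*A)*A) + 8 = (A² + A*(2 - 2*A)) + 8 = 8 + A² + A*(2 - 2*A))
(-160 + U(-18))/(-213 + 195) = (-160 + (8 - 1*(-18)² + 2*(-18)))/(-213 + 195) = (-160 + (8 - 1*324 - 36))/(-18) = (-160 + (8 - 324 - 36))*(-1/18) = (-160 - 352)*(-1/18) = -512*(-1/18) = 256/9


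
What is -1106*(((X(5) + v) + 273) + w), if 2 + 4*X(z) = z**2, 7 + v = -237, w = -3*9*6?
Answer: 281477/2 ≈ 1.4074e+5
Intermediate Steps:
w = -162 (w = -27*6 = -162)
v = -244 (v = -7 - 237 = -244)
X(z) = -1/2 + z**2/4
-1106*(((X(5) + v) + 273) + w) = -1106*((((-1/2 + (1/4)*5**2) - 244) + 273) - 162) = -1106*((((-1/2 + (1/4)*25) - 244) + 273) - 162) = -1106*((((-1/2 + 25/4) - 244) + 273) - 162) = -1106*(((23/4 - 244) + 273) - 162) = -1106*((-953/4 + 273) - 162) = -1106*(139/4 - 162) = -1106*(-509/4) = 281477/2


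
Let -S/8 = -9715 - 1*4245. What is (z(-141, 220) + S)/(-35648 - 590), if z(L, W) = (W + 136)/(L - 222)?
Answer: -20269742/6577197 ≈ -3.0818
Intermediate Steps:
z(L, W) = (136 + W)/(-222 + L)
S = 111680 (S = -8*(-9715 - 1*4245) = -8*(-9715 - 4245) = -8*(-13960) = 111680)
(z(-141, 220) + S)/(-35648 - 590) = ((136 + 220)/(-222 - 141) + 111680)/(-35648 - 590) = (356/(-363) + 111680)/(-36238) = (-1/363*356 + 111680)*(-1/36238) = (-356/363 + 111680)*(-1/36238) = (40539484/363)*(-1/36238) = -20269742/6577197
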